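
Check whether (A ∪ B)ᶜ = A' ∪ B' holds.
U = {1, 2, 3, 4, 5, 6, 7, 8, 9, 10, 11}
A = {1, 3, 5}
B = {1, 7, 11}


LHS: A ∪ B = {1, 3, 5, 7, 11}
(A ∪ B)' = U \ (A ∪ B) = {2, 4, 6, 8, 9, 10}
A' = {2, 4, 6, 7, 8, 9, 10, 11}, B' = {2, 3, 4, 5, 6, 8, 9, 10}
Claimed RHS: A' ∪ B' = {2, 3, 4, 5, 6, 7, 8, 9, 10, 11}
Identity is INVALID: LHS = {2, 4, 6, 8, 9, 10} but the RHS claimed here equals {2, 3, 4, 5, 6, 7, 8, 9, 10, 11}. The correct form is (A ∪ B)' = A' ∩ B'.

Identity is invalid: (A ∪ B)' = {2, 4, 6, 8, 9, 10} but A' ∪ B' = {2, 3, 4, 5, 6, 7, 8, 9, 10, 11}. The correct De Morgan law is (A ∪ B)' = A' ∩ B'.


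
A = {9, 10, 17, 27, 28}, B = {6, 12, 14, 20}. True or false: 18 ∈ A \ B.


A = {9, 10, 17, 27, 28}, B = {6, 12, 14, 20}
A \ B = elements in A but not in B
A \ B = {9, 10, 17, 27, 28}
Checking if 18 ∈ A \ B
18 is not in A \ B → False

18 ∉ A \ B


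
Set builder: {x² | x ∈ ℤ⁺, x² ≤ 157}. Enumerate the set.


Checking each candidate:
Condition: positive perfect squares ≤ 157
Result = {1, 4, 9, 16, 25, 36, 49, 64, 81, 100, 121, 144}

{1, 4, 9, 16, 25, 36, 49, 64, 81, 100, 121, 144}


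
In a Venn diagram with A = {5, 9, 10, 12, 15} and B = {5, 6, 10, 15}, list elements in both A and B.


A = {5, 9, 10, 12, 15}
B = {5, 6, 10, 15}
Region: in both A and B
Elements: {5, 10, 15}

Elements in both A and B: {5, 10, 15}


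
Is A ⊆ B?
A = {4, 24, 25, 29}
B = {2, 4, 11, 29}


A ⊆ B means every element of A is in B.
Elements in A not in B: {24, 25}
So A ⊄ B.

No, A ⊄ B


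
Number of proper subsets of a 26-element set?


Total subsets = 2^n = 2^26 = 67108864
Proper subsets exclude the set itself: 2^n - 1
= 67108864 - 1
= 67108863

Number of proper subsets = 67108863


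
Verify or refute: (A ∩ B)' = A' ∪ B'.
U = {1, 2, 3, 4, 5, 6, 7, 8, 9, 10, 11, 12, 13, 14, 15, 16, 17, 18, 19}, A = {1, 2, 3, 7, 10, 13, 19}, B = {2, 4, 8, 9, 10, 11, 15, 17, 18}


LHS: A ∩ B = {2, 10}
(A ∩ B)' = U \ (A ∩ B) = {1, 3, 4, 5, 6, 7, 8, 9, 11, 12, 13, 14, 15, 16, 17, 18, 19}
A' = {4, 5, 6, 8, 9, 11, 12, 14, 15, 16, 17, 18}, B' = {1, 3, 5, 6, 7, 12, 13, 14, 16, 19}
Claimed RHS: A' ∪ B' = {1, 3, 4, 5, 6, 7, 8, 9, 11, 12, 13, 14, 15, 16, 17, 18, 19}
Identity is VALID: LHS = RHS = {1, 3, 4, 5, 6, 7, 8, 9, 11, 12, 13, 14, 15, 16, 17, 18, 19} ✓

Identity is valid. (A ∩ B)' = A' ∪ B' = {1, 3, 4, 5, 6, 7, 8, 9, 11, 12, 13, 14, 15, 16, 17, 18, 19}


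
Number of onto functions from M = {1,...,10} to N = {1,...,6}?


n = |M| = 10, k = |N| = 6. Surjections via inclusion-exclusion:
S(n,k) = Σ(-1)^i × C(k,i) × (k-i)^n, i=0 to k
i=0: (-1)^0×C(6,0)×6^10 = 60466176
i=1: (-1)^1×C(6,1)×5^10 = -58593750
i=2: (-1)^2×C(6,2)×4^10 = 15728640
i=3: (-1)^3×C(6,3)×3^10 = -1180980
i=4: (-1)^4×C(6,4)×2^10 = 15360
i=5: (-1)^5×C(6,5)×1^10 = -6
i=6: (-1)^6×C(6,6)×0^10 = 0
Total = 16435440

Number of surjections = 16435440


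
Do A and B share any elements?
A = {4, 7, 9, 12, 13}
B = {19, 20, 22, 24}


Disjoint means A ∩ B = ∅.
A ∩ B = ∅
A ∩ B = ∅, so A and B are disjoint.

No — A and B share no elements (A ∩ B = ∅), so they are disjoint


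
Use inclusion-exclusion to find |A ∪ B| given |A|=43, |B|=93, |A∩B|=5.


|A ∪ B| = |A| + |B| - |A ∩ B|
= 43 + 93 - 5
= 131

|A ∪ B| = 131


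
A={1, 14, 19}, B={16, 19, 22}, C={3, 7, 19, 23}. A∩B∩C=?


A ∩ B = {19}
(A ∩ B) ∩ C = {19}

A ∩ B ∩ C = {19}


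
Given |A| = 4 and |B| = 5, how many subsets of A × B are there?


A relation from A to B is any subset of A × B.
|A × B| = 4 × 5 = 20
# relations = 2^|A × B| = 2^20 = 1048576

Number of relations = 1048576


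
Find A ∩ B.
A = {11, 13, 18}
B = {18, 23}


A ∩ B = elements in both A and B
A = {11, 13, 18}
B = {18, 23}
A ∩ B = {18}

A ∩ B = {18}


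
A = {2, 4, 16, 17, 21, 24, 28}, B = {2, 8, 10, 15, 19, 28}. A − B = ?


A \ B = elements in A but not in B
A = {2, 4, 16, 17, 21, 24, 28}
B = {2, 8, 10, 15, 19, 28}
Remove from A any elements in B
A \ B = {4, 16, 17, 21, 24}

A \ B = {4, 16, 17, 21, 24}


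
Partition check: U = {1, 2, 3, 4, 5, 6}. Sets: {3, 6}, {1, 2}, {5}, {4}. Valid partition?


A partition requires: (1) non-empty parts, (2) pairwise disjoint, (3) union = U
Parts: {3, 6}, {1, 2}, {5}, {4}
Union of parts: {1, 2, 3, 4, 5, 6}
U = {1, 2, 3, 4, 5, 6}
All non-empty? True
Pairwise disjoint? True
Covers U? True

Yes, valid partition


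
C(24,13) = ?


C(n,k) = n! / (k!(n-k)!)
C(24,13) = 24! / (13!11!)
= 2496144

C(24,13) = 2496144


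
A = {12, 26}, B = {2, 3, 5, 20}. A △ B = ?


A △ B = (A \ B) ∪ (B \ A) = elements in exactly one of A or B
A \ B = {12, 26}
B \ A = {2, 3, 5, 20}
A △ B = {2, 3, 5, 12, 20, 26}

A △ B = {2, 3, 5, 12, 20, 26}


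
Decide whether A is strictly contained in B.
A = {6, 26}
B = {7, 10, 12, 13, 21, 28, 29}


A ⊂ B requires: A ⊆ B AND A ≠ B.
A ⊆ B? No
A ⊄ B, so A is not a proper subset.

No, A is not a proper subset of B


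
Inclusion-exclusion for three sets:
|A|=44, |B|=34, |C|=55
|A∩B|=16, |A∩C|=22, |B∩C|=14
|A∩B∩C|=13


|A∪B∪C| = |A|+|B|+|C| - |A∩B|-|A∩C|-|B∩C| + |A∩B∩C|
= 44+34+55 - 16-22-14 + 13
= 133 - 52 + 13
= 94

|A ∪ B ∪ C| = 94


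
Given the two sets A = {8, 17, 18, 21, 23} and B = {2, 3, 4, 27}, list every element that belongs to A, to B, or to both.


A ∪ B = all elements in A or B (or both)
A = {8, 17, 18, 21, 23}
B = {2, 3, 4, 27}
A ∪ B = {2, 3, 4, 8, 17, 18, 21, 23, 27}

A ∪ B = {2, 3, 4, 8, 17, 18, 21, 23, 27}


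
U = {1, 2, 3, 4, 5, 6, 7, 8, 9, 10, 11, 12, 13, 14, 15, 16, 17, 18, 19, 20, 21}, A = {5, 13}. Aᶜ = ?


Aᶜ = U \ A = elements in U but not in A
U = {1, 2, 3, 4, 5, 6, 7, 8, 9, 10, 11, 12, 13, 14, 15, 16, 17, 18, 19, 20, 21}
A = {5, 13}
Aᶜ = {1, 2, 3, 4, 6, 7, 8, 9, 10, 11, 12, 14, 15, 16, 17, 18, 19, 20, 21}

Aᶜ = {1, 2, 3, 4, 6, 7, 8, 9, 10, 11, 12, 14, 15, 16, 17, 18, 19, 20, 21}


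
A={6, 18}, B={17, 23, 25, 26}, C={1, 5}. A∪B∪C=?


A ∪ B = {6, 17, 18, 23, 25, 26}
(A ∪ B) ∪ C = {1, 5, 6, 17, 18, 23, 25, 26}

A ∪ B ∪ C = {1, 5, 6, 17, 18, 23, 25, 26}


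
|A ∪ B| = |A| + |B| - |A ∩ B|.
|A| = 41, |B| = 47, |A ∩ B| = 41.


|A ∪ B| = |A| + |B| - |A ∩ B|
= 41 + 47 - 41
= 47

|A ∪ B| = 47


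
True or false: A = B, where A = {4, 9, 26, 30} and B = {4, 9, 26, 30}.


Two sets are equal iff they have exactly the same elements.
A = {4, 9, 26, 30}
B = {4, 9, 26, 30}
Same elements → A = B

Yes, A = B


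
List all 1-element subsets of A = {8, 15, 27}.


|A| = 3, so A has C(3,1) = 3 subsets of size 1.
Enumerate by choosing 1 elements from A at a time:
{8}, {15}, {27}

1-element subsets (3 total): {8}, {15}, {27}


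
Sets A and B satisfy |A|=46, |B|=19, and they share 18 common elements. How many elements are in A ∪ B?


|A ∪ B| = |A| + |B| - |A ∩ B|
= 46 + 19 - 18
= 47

|A ∪ B| = 47


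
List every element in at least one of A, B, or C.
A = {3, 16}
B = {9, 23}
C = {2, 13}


A ∪ B = {3, 9, 16, 23}
(A ∪ B) ∪ C = {2, 3, 9, 13, 16, 23}

A ∪ B ∪ C = {2, 3, 9, 13, 16, 23}


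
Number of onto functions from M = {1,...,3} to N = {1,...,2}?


n = |M| = 3, k = |N| = 2. Surjections via inclusion-exclusion:
S(n,k) = Σ(-1)^i × C(k,i) × (k-i)^n, i=0 to k
i=0: (-1)^0×C(2,0)×2^3 = 8
i=1: (-1)^1×C(2,1)×1^3 = -2
i=2: (-1)^2×C(2,2)×0^3 = 0
Total = 6

Number of surjections = 6


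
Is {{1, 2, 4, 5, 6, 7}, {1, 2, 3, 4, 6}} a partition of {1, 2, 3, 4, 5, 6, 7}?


A partition requires: (1) non-empty parts, (2) pairwise disjoint, (3) union = U
Parts: {1, 2, 4, 5, 6, 7}, {1, 2, 3, 4, 6}
Union of parts: {1, 2, 3, 4, 5, 6, 7}
U = {1, 2, 3, 4, 5, 6, 7}
All non-empty? True
Pairwise disjoint? False
Covers U? True

No, not a valid partition


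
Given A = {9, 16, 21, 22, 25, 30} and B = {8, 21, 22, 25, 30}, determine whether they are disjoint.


Disjoint means A ∩ B = ∅.
A ∩ B = {21, 22, 25, 30}
A ∩ B ≠ ∅, so A and B are NOT disjoint.

No, A and B are not disjoint (A ∩ B = {21, 22, 25, 30})


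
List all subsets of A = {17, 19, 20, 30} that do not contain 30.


A subset of A that omits 30 is a subset of A \ {30}, so there are 2^(n-1) = 2^3 = 8 of them.
Subsets excluding 30: ∅, {17}, {19}, {20}, {17, 19}, {17, 20}, {19, 20}, {17, 19, 20}

Subsets excluding 30 (8 total): ∅, {17}, {19}, {20}, {17, 19}, {17, 20}, {19, 20}, {17, 19, 20}


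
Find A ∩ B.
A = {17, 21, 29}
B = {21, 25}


A ∩ B = elements in both A and B
A = {17, 21, 29}
B = {21, 25}
A ∩ B = {21}

A ∩ B = {21}


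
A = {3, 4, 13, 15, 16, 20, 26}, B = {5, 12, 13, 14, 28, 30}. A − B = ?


A \ B = elements in A but not in B
A = {3, 4, 13, 15, 16, 20, 26}
B = {5, 12, 13, 14, 28, 30}
Remove from A any elements in B
A \ B = {3, 4, 15, 16, 20, 26}

A \ B = {3, 4, 15, 16, 20, 26}


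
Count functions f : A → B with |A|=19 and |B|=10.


Each of |A| = 19 inputs maps to any of |B| = 10 outputs.
# functions = |B|^|A| = 10^19
= 10000000000000000000

Number of functions = 10000000000000000000


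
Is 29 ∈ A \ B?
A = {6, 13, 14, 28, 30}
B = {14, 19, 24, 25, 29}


A = {6, 13, 14, 28, 30}, B = {14, 19, 24, 25, 29}
A \ B = elements in A but not in B
A \ B = {6, 13, 28, 30}
Checking if 29 ∈ A \ B
29 is not in A \ B → False

29 ∉ A \ B


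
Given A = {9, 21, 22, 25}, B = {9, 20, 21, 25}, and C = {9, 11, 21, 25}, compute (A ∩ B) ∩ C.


A ∩ B = {9, 21, 25}
(A ∩ B) ∩ C = {9, 21, 25}

A ∩ B ∩ C = {9, 21, 25}


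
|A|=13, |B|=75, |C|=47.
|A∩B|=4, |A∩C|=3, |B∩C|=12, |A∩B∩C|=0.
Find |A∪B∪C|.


|A∪B∪C| = |A|+|B|+|C| - |A∩B|-|A∩C|-|B∩C| + |A∩B∩C|
= 13+75+47 - 4-3-12 + 0
= 135 - 19 + 0
= 116

|A ∪ B ∪ C| = 116


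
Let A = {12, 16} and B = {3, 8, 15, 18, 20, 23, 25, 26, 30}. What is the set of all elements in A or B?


A ∪ B = all elements in A or B (or both)
A = {12, 16}
B = {3, 8, 15, 18, 20, 23, 25, 26, 30}
A ∪ B = {3, 8, 12, 15, 16, 18, 20, 23, 25, 26, 30}

A ∪ B = {3, 8, 12, 15, 16, 18, 20, 23, 25, 26, 30}


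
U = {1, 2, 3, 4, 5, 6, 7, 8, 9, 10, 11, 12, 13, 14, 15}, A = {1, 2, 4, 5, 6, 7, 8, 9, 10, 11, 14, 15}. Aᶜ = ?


Aᶜ = U \ A = elements in U but not in A
U = {1, 2, 3, 4, 5, 6, 7, 8, 9, 10, 11, 12, 13, 14, 15}
A = {1, 2, 4, 5, 6, 7, 8, 9, 10, 11, 14, 15}
Aᶜ = {3, 12, 13}

Aᶜ = {3, 12, 13}


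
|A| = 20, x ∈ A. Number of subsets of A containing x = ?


Subsets of A containing x correspond to subsets of A \ {x}, which has 19 elements.
Count = 2^(n-1) = 2^19
= 524288

Number of subsets containing x = 524288


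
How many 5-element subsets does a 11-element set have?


C(n,k) = n! / (k!(n-k)!)
C(11,5) = 11! / (5!6!)
= 462

C(11,5) = 462


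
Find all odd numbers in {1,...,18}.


Checking each candidate:
Condition: odd numbers in {1,...,18}
Result = {1, 3, 5, 7, 9, 11, 13, 15, 17}

{1, 3, 5, 7, 9, 11, 13, 15, 17}


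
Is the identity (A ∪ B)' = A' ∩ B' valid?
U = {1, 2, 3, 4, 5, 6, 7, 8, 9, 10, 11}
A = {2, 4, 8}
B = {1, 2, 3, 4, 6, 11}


LHS: A ∪ B = {1, 2, 3, 4, 6, 8, 11}
(A ∪ B)' = U \ (A ∪ B) = {5, 7, 9, 10}
A' = {1, 3, 5, 6, 7, 9, 10, 11}, B' = {5, 7, 8, 9, 10}
Claimed RHS: A' ∩ B' = {5, 7, 9, 10}
Identity is VALID: LHS = RHS = {5, 7, 9, 10} ✓

Identity is valid. (A ∪ B)' = A' ∩ B' = {5, 7, 9, 10}


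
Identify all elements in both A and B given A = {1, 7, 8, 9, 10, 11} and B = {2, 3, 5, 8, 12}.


A = {1, 7, 8, 9, 10, 11}
B = {2, 3, 5, 8, 12}
Region: in both A and B
Elements: {8}

Elements in both A and B: {8}


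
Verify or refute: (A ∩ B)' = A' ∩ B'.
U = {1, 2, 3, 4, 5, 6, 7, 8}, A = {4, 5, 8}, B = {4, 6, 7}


LHS: A ∩ B = {4}
(A ∩ B)' = U \ (A ∩ B) = {1, 2, 3, 5, 6, 7, 8}
A' = {1, 2, 3, 6, 7}, B' = {1, 2, 3, 5, 8}
Claimed RHS: A' ∩ B' = {1, 2, 3}
Identity is INVALID: LHS = {1, 2, 3, 5, 6, 7, 8} but the RHS claimed here equals {1, 2, 3}. The correct form is (A ∩ B)' = A' ∪ B'.

Identity is invalid: (A ∩ B)' = {1, 2, 3, 5, 6, 7, 8} but A' ∩ B' = {1, 2, 3}. The correct De Morgan law is (A ∩ B)' = A' ∪ B'.


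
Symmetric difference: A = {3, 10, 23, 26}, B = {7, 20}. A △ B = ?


A △ B = (A \ B) ∪ (B \ A) = elements in exactly one of A or B
A \ B = {3, 10, 23, 26}
B \ A = {7, 20}
A △ B = {3, 7, 10, 20, 23, 26}

A △ B = {3, 7, 10, 20, 23, 26}


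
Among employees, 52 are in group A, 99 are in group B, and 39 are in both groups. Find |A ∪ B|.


|A ∪ B| = |A| + |B| - |A ∩ B|
= 52 + 99 - 39
= 112

|A ∪ B| = 112


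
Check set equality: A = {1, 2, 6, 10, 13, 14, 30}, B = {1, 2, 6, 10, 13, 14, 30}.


Two sets are equal iff they have exactly the same elements.
A = {1, 2, 6, 10, 13, 14, 30}
B = {1, 2, 6, 10, 13, 14, 30}
Same elements → A = B

Yes, A = B


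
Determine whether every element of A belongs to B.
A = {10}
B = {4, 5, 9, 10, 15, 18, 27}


A ⊆ B means every element of A is in B.
All elements of A are in B.
So A ⊆ B.

Yes, A ⊆ B


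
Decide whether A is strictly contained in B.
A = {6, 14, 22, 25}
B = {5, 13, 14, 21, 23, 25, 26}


A ⊂ B requires: A ⊆ B AND A ≠ B.
A ⊆ B? No
A ⊄ B, so A is not a proper subset.

No, A is not a proper subset of B


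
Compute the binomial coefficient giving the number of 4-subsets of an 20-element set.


C(n,k) = n! / (k!(n-k)!)
C(20,4) = 20! / (4!16!)
= 4845

C(20,4) = 4845


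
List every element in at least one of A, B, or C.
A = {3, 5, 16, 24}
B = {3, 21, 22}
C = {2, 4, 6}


A ∪ B = {3, 5, 16, 21, 22, 24}
(A ∪ B) ∪ C = {2, 3, 4, 5, 6, 16, 21, 22, 24}

A ∪ B ∪ C = {2, 3, 4, 5, 6, 16, 21, 22, 24}


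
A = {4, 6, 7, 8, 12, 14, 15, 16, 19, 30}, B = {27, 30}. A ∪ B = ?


A ∪ B = all elements in A or B (or both)
A = {4, 6, 7, 8, 12, 14, 15, 16, 19, 30}
B = {27, 30}
A ∪ B = {4, 6, 7, 8, 12, 14, 15, 16, 19, 27, 30}

A ∪ B = {4, 6, 7, 8, 12, 14, 15, 16, 19, 27, 30}


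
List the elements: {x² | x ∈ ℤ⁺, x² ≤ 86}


Checking each candidate:
Condition: positive perfect squares ≤ 86
Result = {1, 4, 9, 16, 25, 36, 49, 64, 81}

{1, 4, 9, 16, 25, 36, 49, 64, 81}


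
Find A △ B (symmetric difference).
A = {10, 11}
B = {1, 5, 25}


A △ B = (A \ B) ∪ (B \ A) = elements in exactly one of A or B
A \ B = {10, 11}
B \ A = {1, 5, 25}
A △ B = {1, 5, 10, 11, 25}

A △ B = {1, 5, 10, 11, 25}


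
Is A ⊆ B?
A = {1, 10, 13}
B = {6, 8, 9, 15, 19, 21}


A ⊆ B means every element of A is in B.
Elements in A not in B: {1, 10, 13}
So A ⊄ B.

No, A ⊄ B


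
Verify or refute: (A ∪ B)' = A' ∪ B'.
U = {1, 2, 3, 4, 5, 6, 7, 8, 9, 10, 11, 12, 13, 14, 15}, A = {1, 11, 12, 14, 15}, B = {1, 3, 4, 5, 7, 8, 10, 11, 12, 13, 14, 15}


LHS: A ∪ B = {1, 3, 4, 5, 7, 8, 10, 11, 12, 13, 14, 15}
(A ∪ B)' = U \ (A ∪ B) = {2, 6, 9}
A' = {2, 3, 4, 5, 6, 7, 8, 9, 10, 13}, B' = {2, 6, 9}
Claimed RHS: A' ∪ B' = {2, 3, 4, 5, 6, 7, 8, 9, 10, 13}
Identity is INVALID: LHS = {2, 6, 9} but the RHS claimed here equals {2, 3, 4, 5, 6, 7, 8, 9, 10, 13}. The correct form is (A ∪ B)' = A' ∩ B'.

Identity is invalid: (A ∪ B)' = {2, 6, 9} but A' ∪ B' = {2, 3, 4, 5, 6, 7, 8, 9, 10, 13}. The correct De Morgan law is (A ∪ B)' = A' ∩ B'.


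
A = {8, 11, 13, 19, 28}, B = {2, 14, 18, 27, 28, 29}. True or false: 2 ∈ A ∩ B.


A = {8, 11, 13, 19, 28}, B = {2, 14, 18, 27, 28, 29}
A ∩ B = elements in both A and B
A ∩ B = {28}
Checking if 2 ∈ A ∩ B
2 is not in A ∩ B → False

2 ∉ A ∩ B


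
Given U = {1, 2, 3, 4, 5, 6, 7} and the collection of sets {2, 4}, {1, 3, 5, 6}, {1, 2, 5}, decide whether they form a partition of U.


A partition requires: (1) non-empty parts, (2) pairwise disjoint, (3) union = U
Parts: {2, 4}, {1, 3, 5, 6}, {1, 2, 5}
Union of parts: {1, 2, 3, 4, 5, 6}
U = {1, 2, 3, 4, 5, 6, 7}
All non-empty? True
Pairwise disjoint? False
Covers U? False

No, not a valid partition


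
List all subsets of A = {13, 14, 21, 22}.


|A| = 4, so |P(A)| = 2^4 = 16
Enumerate subsets by cardinality (0 to 4):
∅, {13}, {14}, {21}, {22}, {13, 14}, {13, 21}, {13, 22}, {14, 21}, {14, 22}, {21, 22}, {13, 14, 21}, {13, 14, 22}, {13, 21, 22}, {14, 21, 22}, {13, 14, 21, 22}

P(A) has 16 subsets: ∅, {13}, {14}, {21}, {22}, {13, 14}, {13, 21}, {13, 22}, {14, 21}, {14, 22}, {21, 22}, {13, 14, 21}, {13, 14, 22}, {13, 21, 22}, {14, 21, 22}, {13, 14, 21, 22}


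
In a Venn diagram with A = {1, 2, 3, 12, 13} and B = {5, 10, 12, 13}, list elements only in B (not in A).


A = {1, 2, 3, 12, 13}
B = {5, 10, 12, 13}
Region: only in B (not in A)
Elements: {5, 10}

Elements only in B (not in A): {5, 10}


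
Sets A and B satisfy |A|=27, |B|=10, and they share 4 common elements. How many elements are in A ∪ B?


|A ∪ B| = |A| + |B| - |A ∩ B|
= 27 + 10 - 4
= 33

|A ∪ B| = 33


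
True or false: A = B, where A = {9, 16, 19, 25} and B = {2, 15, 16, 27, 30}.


Two sets are equal iff they have exactly the same elements.
A = {9, 16, 19, 25}
B = {2, 15, 16, 27, 30}
Differences: {2, 9, 15, 19, 25, 27, 30}
A ≠ B

No, A ≠ B


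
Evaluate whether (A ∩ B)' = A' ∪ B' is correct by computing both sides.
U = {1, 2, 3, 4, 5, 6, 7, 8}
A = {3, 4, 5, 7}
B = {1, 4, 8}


LHS: A ∩ B = {4}
(A ∩ B)' = U \ (A ∩ B) = {1, 2, 3, 5, 6, 7, 8}
A' = {1, 2, 6, 8}, B' = {2, 3, 5, 6, 7}
Claimed RHS: A' ∪ B' = {1, 2, 3, 5, 6, 7, 8}
Identity is VALID: LHS = RHS = {1, 2, 3, 5, 6, 7, 8} ✓

Identity is valid. (A ∩ B)' = A' ∪ B' = {1, 2, 3, 5, 6, 7, 8}


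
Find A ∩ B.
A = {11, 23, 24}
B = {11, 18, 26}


A ∩ B = elements in both A and B
A = {11, 23, 24}
B = {11, 18, 26}
A ∩ B = {11}

A ∩ B = {11}


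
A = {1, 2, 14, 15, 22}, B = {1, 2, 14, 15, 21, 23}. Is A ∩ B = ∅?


Disjoint means A ∩ B = ∅.
A ∩ B = {1, 2, 14, 15}
A ∩ B ≠ ∅, so A and B are NOT disjoint.

No, A and B are not disjoint (A ∩ B = {1, 2, 14, 15})


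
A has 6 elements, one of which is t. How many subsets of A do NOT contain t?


Subsets of A avoiding t are subsets of A \ {t}, which has 5 elements.
Count = 2^(n-1) = 2^5
= 32

Number of subsets avoiding t = 32


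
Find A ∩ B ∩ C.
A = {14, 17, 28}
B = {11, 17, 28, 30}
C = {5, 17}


A ∩ B = {17, 28}
(A ∩ B) ∩ C = {17}

A ∩ B ∩ C = {17}


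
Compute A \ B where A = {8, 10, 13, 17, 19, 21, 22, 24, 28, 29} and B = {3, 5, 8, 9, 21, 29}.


A \ B = elements in A but not in B
A = {8, 10, 13, 17, 19, 21, 22, 24, 28, 29}
B = {3, 5, 8, 9, 21, 29}
Remove from A any elements in B
A \ B = {10, 13, 17, 19, 22, 24, 28}

A \ B = {10, 13, 17, 19, 22, 24, 28}


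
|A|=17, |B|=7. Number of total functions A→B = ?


Each of |A| = 17 inputs maps to any of |B| = 7 outputs.
# functions = |B|^|A| = 7^17
= 232630513987207

Number of functions = 232630513987207


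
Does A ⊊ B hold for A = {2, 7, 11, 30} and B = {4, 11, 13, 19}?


A ⊂ B requires: A ⊆ B AND A ≠ B.
A ⊆ B? No
A ⊄ B, so A is not a proper subset.

No, A is not a proper subset of B


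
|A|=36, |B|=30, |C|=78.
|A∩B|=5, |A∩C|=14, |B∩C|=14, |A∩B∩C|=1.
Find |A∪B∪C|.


|A∪B∪C| = |A|+|B|+|C| - |A∩B|-|A∩C|-|B∩C| + |A∩B∩C|
= 36+30+78 - 5-14-14 + 1
= 144 - 33 + 1
= 112

|A ∪ B ∪ C| = 112


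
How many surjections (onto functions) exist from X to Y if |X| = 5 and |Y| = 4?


n = |X| = 5, k = |Y| = 4. Surjections via inclusion-exclusion:
S(n,k) = Σ(-1)^i × C(k,i) × (k-i)^n, i=0 to k
i=0: (-1)^0×C(4,0)×4^5 = 1024
i=1: (-1)^1×C(4,1)×3^5 = -972
i=2: (-1)^2×C(4,2)×2^5 = 192
i=3: (-1)^3×C(4,3)×1^5 = -4
i=4: (-1)^4×C(4,4)×0^5 = 0
Total = 240

Number of surjections = 240


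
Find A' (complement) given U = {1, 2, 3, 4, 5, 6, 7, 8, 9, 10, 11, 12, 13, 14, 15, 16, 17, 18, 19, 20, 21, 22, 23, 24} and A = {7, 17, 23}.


Aᶜ = U \ A = elements in U but not in A
U = {1, 2, 3, 4, 5, 6, 7, 8, 9, 10, 11, 12, 13, 14, 15, 16, 17, 18, 19, 20, 21, 22, 23, 24}
A = {7, 17, 23}
Aᶜ = {1, 2, 3, 4, 5, 6, 8, 9, 10, 11, 12, 13, 14, 15, 16, 18, 19, 20, 21, 22, 24}

Aᶜ = {1, 2, 3, 4, 5, 6, 8, 9, 10, 11, 12, 13, 14, 15, 16, 18, 19, 20, 21, 22, 24}


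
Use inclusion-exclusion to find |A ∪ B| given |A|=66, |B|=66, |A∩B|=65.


|A ∪ B| = |A| + |B| - |A ∩ B|
= 66 + 66 - 65
= 67

|A ∪ B| = 67


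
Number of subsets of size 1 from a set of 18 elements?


C(n,k) = n! / (k!(n-k)!)
C(18,1) = 18! / (1!17!)
= 18

C(18,1) = 18


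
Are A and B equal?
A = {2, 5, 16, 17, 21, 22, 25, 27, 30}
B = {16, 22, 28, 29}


Two sets are equal iff they have exactly the same elements.
A = {2, 5, 16, 17, 21, 22, 25, 27, 30}
B = {16, 22, 28, 29}
Differences: {2, 5, 17, 21, 25, 27, 28, 29, 30}
A ≠ B

No, A ≠ B


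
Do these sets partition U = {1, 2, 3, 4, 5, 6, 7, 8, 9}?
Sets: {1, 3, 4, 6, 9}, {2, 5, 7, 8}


A partition requires: (1) non-empty parts, (2) pairwise disjoint, (3) union = U
Parts: {1, 3, 4, 6, 9}, {2, 5, 7, 8}
Union of parts: {1, 2, 3, 4, 5, 6, 7, 8, 9}
U = {1, 2, 3, 4, 5, 6, 7, 8, 9}
All non-empty? True
Pairwise disjoint? True
Covers U? True

Yes, valid partition


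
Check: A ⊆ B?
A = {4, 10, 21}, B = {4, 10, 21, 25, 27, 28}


A ⊆ B means every element of A is in B.
All elements of A are in B.
So A ⊆ B.

Yes, A ⊆ B


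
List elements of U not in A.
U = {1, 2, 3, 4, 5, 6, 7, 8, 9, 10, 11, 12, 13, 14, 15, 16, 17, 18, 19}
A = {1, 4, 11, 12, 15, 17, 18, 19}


Aᶜ = U \ A = elements in U but not in A
U = {1, 2, 3, 4, 5, 6, 7, 8, 9, 10, 11, 12, 13, 14, 15, 16, 17, 18, 19}
A = {1, 4, 11, 12, 15, 17, 18, 19}
Aᶜ = {2, 3, 5, 6, 7, 8, 9, 10, 13, 14, 16}

Aᶜ = {2, 3, 5, 6, 7, 8, 9, 10, 13, 14, 16}


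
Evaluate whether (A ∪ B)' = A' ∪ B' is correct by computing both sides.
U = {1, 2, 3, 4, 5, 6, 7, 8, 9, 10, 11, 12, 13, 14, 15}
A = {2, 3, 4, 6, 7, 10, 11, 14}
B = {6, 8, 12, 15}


LHS: A ∪ B = {2, 3, 4, 6, 7, 8, 10, 11, 12, 14, 15}
(A ∪ B)' = U \ (A ∪ B) = {1, 5, 9, 13}
A' = {1, 5, 8, 9, 12, 13, 15}, B' = {1, 2, 3, 4, 5, 7, 9, 10, 11, 13, 14}
Claimed RHS: A' ∪ B' = {1, 2, 3, 4, 5, 7, 8, 9, 10, 11, 12, 13, 14, 15}
Identity is INVALID: LHS = {1, 5, 9, 13} but the RHS claimed here equals {1, 2, 3, 4, 5, 7, 8, 9, 10, 11, 12, 13, 14, 15}. The correct form is (A ∪ B)' = A' ∩ B'.

Identity is invalid: (A ∪ B)' = {1, 5, 9, 13} but A' ∪ B' = {1, 2, 3, 4, 5, 7, 8, 9, 10, 11, 12, 13, 14, 15}. The correct De Morgan law is (A ∪ B)' = A' ∩ B'.


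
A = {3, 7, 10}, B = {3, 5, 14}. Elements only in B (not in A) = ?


A = {3, 7, 10}
B = {3, 5, 14}
Region: only in B (not in A)
Elements: {5, 14}

Elements only in B (not in A): {5, 14}


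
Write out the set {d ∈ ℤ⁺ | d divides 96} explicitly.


Checking each candidate:
Condition: positive divisors of 96
Result = {1, 2, 3, 4, 6, 8, 12, 16, 24, 32, 48, 96}

{1, 2, 3, 4, 6, 8, 12, 16, 24, 32, 48, 96}


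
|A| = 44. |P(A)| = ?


Number of subsets = 2^n
= 2^44
= 17592186044416

|P(A)| = 17592186044416


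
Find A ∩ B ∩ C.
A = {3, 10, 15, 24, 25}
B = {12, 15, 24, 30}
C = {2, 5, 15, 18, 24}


A ∩ B = {15, 24}
(A ∩ B) ∩ C = {15, 24}

A ∩ B ∩ C = {15, 24}


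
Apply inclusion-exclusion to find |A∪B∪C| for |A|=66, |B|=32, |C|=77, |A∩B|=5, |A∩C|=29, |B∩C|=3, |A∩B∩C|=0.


|A∪B∪C| = |A|+|B|+|C| - |A∩B|-|A∩C|-|B∩C| + |A∩B∩C|
= 66+32+77 - 5-29-3 + 0
= 175 - 37 + 0
= 138

|A ∪ B ∪ C| = 138


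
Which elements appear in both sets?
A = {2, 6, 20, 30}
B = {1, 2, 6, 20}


A ∩ B = elements in both A and B
A = {2, 6, 20, 30}
B = {1, 2, 6, 20}
A ∩ B = {2, 6, 20}

A ∩ B = {2, 6, 20}


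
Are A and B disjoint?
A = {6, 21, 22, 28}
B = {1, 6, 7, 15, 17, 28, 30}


Disjoint means A ∩ B = ∅.
A ∩ B = {6, 28}
A ∩ B ≠ ∅, so A and B are NOT disjoint.

No, A and B are not disjoint (A ∩ B = {6, 28})


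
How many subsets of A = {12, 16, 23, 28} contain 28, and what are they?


A subset of A contains 28 iff the remaining 3 elements form any subset of A \ {28}.
Count: 2^(n-1) = 2^3 = 8
Subsets containing 28: {28}, {12, 28}, {16, 28}, {23, 28}, {12, 16, 28}, {12, 23, 28}, {16, 23, 28}, {12, 16, 23, 28}

Subsets containing 28 (8 total): {28}, {12, 28}, {16, 28}, {23, 28}, {12, 16, 28}, {12, 23, 28}, {16, 23, 28}, {12, 16, 23, 28}


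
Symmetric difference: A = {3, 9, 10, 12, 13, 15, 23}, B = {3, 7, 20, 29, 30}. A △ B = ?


A △ B = (A \ B) ∪ (B \ A) = elements in exactly one of A or B
A \ B = {9, 10, 12, 13, 15, 23}
B \ A = {7, 20, 29, 30}
A △ B = {7, 9, 10, 12, 13, 15, 20, 23, 29, 30}

A △ B = {7, 9, 10, 12, 13, 15, 20, 23, 29, 30}


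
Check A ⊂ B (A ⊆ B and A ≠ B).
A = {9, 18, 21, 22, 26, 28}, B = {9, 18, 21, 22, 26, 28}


A ⊂ B requires: A ⊆ B AND A ≠ B.
A ⊆ B? Yes
A = B? Yes
A = B, so A is not a PROPER subset.

No, A is not a proper subset of B


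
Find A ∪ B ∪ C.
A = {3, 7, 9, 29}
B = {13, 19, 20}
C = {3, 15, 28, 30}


A ∪ B = {3, 7, 9, 13, 19, 20, 29}
(A ∪ B) ∪ C = {3, 7, 9, 13, 15, 19, 20, 28, 29, 30}

A ∪ B ∪ C = {3, 7, 9, 13, 15, 19, 20, 28, 29, 30}


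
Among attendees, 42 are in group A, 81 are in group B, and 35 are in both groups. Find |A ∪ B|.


|A ∪ B| = |A| + |B| - |A ∩ B|
= 42 + 81 - 35
= 88

|A ∪ B| = 88


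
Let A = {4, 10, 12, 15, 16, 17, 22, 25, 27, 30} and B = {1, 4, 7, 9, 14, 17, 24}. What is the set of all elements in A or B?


A ∪ B = all elements in A or B (or both)
A = {4, 10, 12, 15, 16, 17, 22, 25, 27, 30}
B = {1, 4, 7, 9, 14, 17, 24}
A ∪ B = {1, 4, 7, 9, 10, 12, 14, 15, 16, 17, 22, 24, 25, 27, 30}

A ∪ B = {1, 4, 7, 9, 10, 12, 14, 15, 16, 17, 22, 24, 25, 27, 30}


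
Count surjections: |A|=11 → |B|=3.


n = |A| = 11, k = |B| = 3. Surjections via inclusion-exclusion:
S(n,k) = Σ(-1)^i × C(k,i) × (k-i)^n, i=0 to k
i=0: (-1)^0×C(3,0)×3^11 = 177147
i=1: (-1)^1×C(3,1)×2^11 = -6144
i=2: (-1)^2×C(3,2)×1^11 = 3
i=3: (-1)^3×C(3,3)×0^11 = 0
Total = 171006

Number of surjections = 171006


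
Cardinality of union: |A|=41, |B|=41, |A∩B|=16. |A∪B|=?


|A ∪ B| = |A| + |B| - |A ∩ B|
= 41 + 41 - 16
= 66

|A ∪ B| = 66


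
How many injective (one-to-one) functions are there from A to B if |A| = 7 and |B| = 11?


An injection sends each of |A| = 7 inputs to a distinct output in B.
# injections = |B|·(|B|-1)·…·(|B|-|A|+1) = 11! / (11 - 7)!
= 11 × 10 × 9 × 8 × 7 × 6 × 5
= 1663200

Number of injections = 1663200


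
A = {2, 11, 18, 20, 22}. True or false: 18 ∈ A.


A = {2, 11, 18, 20, 22}
Checking if 18 is in A
18 is in A → True

18 ∈ A


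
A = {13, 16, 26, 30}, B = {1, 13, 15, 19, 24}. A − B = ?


A \ B = elements in A but not in B
A = {13, 16, 26, 30}
B = {1, 13, 15, 19, 24}
Remove from A any elements in B
A \ B = {16, 26, 30}

A \ B = {16, 26, 30}


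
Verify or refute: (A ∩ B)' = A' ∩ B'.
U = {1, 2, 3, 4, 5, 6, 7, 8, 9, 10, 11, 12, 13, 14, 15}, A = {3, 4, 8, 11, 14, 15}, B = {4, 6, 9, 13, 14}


LHS: A ∩ B = {4, 14}
(A ∩ B)' = U \ (A ∩ B) = {1, 2, 3, 5, 6, 7, 8, 9, 10, 11, 12, 13, 15}
A' = {1, 2, 5, 6, 7, 9, 10, 12, 13}, B' = {1, 2, 3, 5, 7, 8, 10, 11, 12, 15}
Claimed RHS: A' ∩ B' = {1, 2, 5, 7, 10, 12}
Identity is INVALID: LHS = {1, 2, 3, 5, 6, 7, 8, 9, 10, 11, 12, 13, 15} but the RHS claimed here equals {1, 2, 5, 7, 10, 12}. The correct form is (A ∩ B)' = A' ∪ B'.

Identity is invalid: (A ∩ B)' = {1, 2, 3, 5, 6, 7, 8, 9, 10, 11, 12, 13, 15} but A' ∩ B' = {1, 2, 5, 7, 10, 12}. The correct De Morgan law is (A ∩ B)' = A' ∪ B'.


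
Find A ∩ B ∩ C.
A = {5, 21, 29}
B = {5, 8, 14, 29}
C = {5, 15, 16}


A ∩ B = {5, 29}
(A ∩ B) ∩ C = {5}

A ∩ B ∩ C = {5}


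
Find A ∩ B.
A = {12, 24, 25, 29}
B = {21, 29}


A ∩ B = elements in both A and B
A = {12, 24, 25, 29}
B = {21, 29}
A ∩ B = {29}

A ∩ B = {29}


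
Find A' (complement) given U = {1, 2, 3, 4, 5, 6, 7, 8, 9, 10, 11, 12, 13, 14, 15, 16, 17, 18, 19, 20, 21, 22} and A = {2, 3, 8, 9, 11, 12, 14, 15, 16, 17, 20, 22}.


Aᶜ = U \ A = elements in U but not in A
U = {1, 2, 3, 4, 5, 6, 7, 8, 9, 10, 11, 12, 13, 14, 15, 16, 17, 18, 19, 20, 21, 22}
A = {2, 3, 8, 9, 11, 12, 14, 15, 16, 17, 20, 22}
Aᶜ = {1, 4, 5, 6, 7, 10, 13, 18, 19, 21}

Aᶜ = {1, 4, 5, 6, 7, 10, 13, 18, 19, 21}


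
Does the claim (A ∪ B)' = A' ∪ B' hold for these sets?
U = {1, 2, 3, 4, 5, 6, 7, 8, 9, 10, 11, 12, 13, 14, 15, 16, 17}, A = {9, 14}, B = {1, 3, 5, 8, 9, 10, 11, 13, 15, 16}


LHS: A ∪ B = {1, 3, 5, 8, 9, 10, 11, 13, 14, 15, 16}
(A ∪ B)' = U \ (A ∪ B) = {2, 4, 6, 7, 12, 17}
A' = {1, 2, 3, 4, 5, 6, 7, 8, 10, 11, 12, 13, 15, 16, 17}, B' = {2, 4, 6, 7, 12, 14, 17}
Claimed RHS: A' ∪ B' = {1, 2, 3, 4, 5, 6, 7, 8, 10, 11, 12, 13, 14, 15, 16, 17}
Identity is INVALID: LHS = {2, 4, 6, 7, 12, 17} but the RHS claimed here equals {1, 2, 3, 4, 5, 6, 7, 8, 10, 11, 12, 13, 14, 15, 16, 17}. The correct form is (A ∪ B)' = A' ∩ B'.

Identity is invalid: (A ∪ B)' = {2, 4, 6, 7, 12, 17} but A' ∪ B' = {1, 2, 3, 4, 5, 6, 7, 8, 10, 11, 12, 13, 14, 15, 16, 17}. The correct De Morgan law is (A ∪ B)' = A' ∩ B'.


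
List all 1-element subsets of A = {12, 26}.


|A| = 2, so A has C(2,1) = 2 subsets of size 1.
Enumerate by choosing 1 elements from A at a time:
{12}, {26}

1-element subsets (2 total): {12}, {26}


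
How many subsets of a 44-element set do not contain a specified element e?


Subsets of A avoiding e are subsets of A \ {e}, which has 43 elements.
Count = 2^(n-1) = 2^43
= 8796093022208

Number of subsets avoiding e = 8796093022208


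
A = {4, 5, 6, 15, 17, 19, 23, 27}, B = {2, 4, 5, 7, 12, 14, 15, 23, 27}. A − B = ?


A \ B = elements in A but not in B
A = {4, 5, 6, 15, 17, 19, 23, 27}
B = {2, 4, 5, 7, 12, 14, 15, 23, 27}
Remove from A any elements in B
A \ B = {6, 17, 19}

A \ B = {6, 17, 19}


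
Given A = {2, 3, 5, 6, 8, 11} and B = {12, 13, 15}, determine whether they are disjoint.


Disjoint means A ∩ B = ∅.
A ∩ B = ∅
A ∩ B = ∅, so A and B are disjoint.

Yes, A and B are disjoint


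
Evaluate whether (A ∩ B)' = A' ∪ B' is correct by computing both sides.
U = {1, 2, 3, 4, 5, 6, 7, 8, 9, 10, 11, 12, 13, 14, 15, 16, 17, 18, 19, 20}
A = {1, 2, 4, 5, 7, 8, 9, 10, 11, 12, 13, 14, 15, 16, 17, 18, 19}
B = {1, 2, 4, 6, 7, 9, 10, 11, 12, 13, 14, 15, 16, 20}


LHS: A ∩ B = {1, 2, 4, 7, 9, 10, 11, 12, 13, 14, 15, 16}
(A ∩ B)' = U \ (A ∩ B) = {3, 5, 6, 8, 17, 18, 19, 20}
A' = {3, 6, 20}, B' = {3, 5, 8, 17, 18, 19}
Claimed RHS: A' ∪ B' = {3, 5, 6, 8, 17, 18, 19, 20}
Identity is VALID: LHS = RHS = {3, 5, 6, 8, 17, 18, 19, 20} ✓

Identity is valid. (A ∩ B)' = A' ∪ B' = {3, 5, 6, 8, 17, 18, 19, 20}


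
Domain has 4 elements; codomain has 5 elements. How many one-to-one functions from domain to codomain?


An injection sends each of |A| = 4 inputs to a distinct output in B.
# injections = |B|·(|B|-1)·…·(|B|-|A|+1) = 5! / (5 - 4)!
= 5 × 4 × 3 × 2
= 120

Number of injections = 120


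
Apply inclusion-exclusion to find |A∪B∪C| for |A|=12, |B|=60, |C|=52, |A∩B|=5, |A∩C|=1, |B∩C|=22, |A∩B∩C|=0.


|A∪B∪C| = |A|+|B|+|C| - |A∩B|-|A∩C|-|B∩C| + |A∩B∩C|
= 12+60+52 - 5-1-22 + 0
= 124 - 28 + 0
= 96

|A ∪ B ∪ C| = 96


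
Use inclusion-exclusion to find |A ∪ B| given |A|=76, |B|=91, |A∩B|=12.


|A ∪ B| = |A| + |B| - |A ∩ B|
= 76 + 91 - 12
= 155

|A ∪ B| = 155


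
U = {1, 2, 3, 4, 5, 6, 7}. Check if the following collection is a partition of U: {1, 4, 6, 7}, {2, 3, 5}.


A partition requires: (1) non-empty parts, (2) pairwise disjoint, (3) union = U
Parts: {1, 4, 6, 7}, {2, 3, 5}
Union of parts: {1, 2, 3, 4, 5, 6, 7}
U = {1, 2, 3, 4, 5, 6, 7}
All non-empty? True
Pairwise disjoint? True
Covers U? True

Yes, valid partition


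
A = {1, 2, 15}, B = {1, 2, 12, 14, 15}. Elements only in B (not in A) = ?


A = {1, 2, 15}
B = {1, 2, 12, 14, 15}
Region: only in B (not in A)
Elements: {12, 14}

Elements only in B (not in A): {12, 14}


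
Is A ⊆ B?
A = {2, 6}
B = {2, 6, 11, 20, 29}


A ⊆ B means every element of A is in B.
All elements of A are in B.
So A ⊆ B.

Yes, A ⊆ B


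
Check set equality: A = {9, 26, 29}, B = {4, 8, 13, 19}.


Two sets are equal iff they have exactly the same elements.
A = {9, 26, 29}
B = {4, 8, 13, 19}
Differences: {4, 8, 9, 13, 19, 26, 29}
A ≠ B

No, A ≠ B


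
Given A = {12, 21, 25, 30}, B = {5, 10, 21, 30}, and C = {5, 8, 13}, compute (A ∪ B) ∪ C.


A ∪ B = {5, 10, 12, 21, 25, 30}
(A ∪ B) ∪ C = {5, 8, 10, 12, 13, 21, 25, 30}

A ∪ B ∪ C = {5, 8, 10, 12, 13, 21, 25, 30}


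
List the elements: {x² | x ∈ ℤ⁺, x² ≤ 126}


Checking each candidate:
Condition: positive perfect squares ≤ 126
Result = {1, 4, 9, 16, 25, 36, 49, 64, 81, 100, 121}

{1, 4, 9, 16, 25, 36, 49, 64, 81, 100, 121}


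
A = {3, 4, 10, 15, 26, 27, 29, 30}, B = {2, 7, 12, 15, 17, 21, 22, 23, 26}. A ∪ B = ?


A ∪ B = all elements in A or B (or both)
A = {3, 4, 10, 15, 26, 27, 29, 30}
B = {2, 7, 12, 15, 17, 21, 22, 23, 26}
A ∪ B = {2, 3, 4, 7, 10, 12, 15, 17, 21, 22, 23, 26, 27, 29, 30}

A ∪ B = {2, 3, 4, 7, 10, 12, 15, 17, 21, 22, 23, 26, 27, 29, 30}


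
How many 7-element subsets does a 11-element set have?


C(n,k) = n! / (k!(n-k)!)
C(11,7) = 11! / (7!4!)
= 330

C(11,7) = 330


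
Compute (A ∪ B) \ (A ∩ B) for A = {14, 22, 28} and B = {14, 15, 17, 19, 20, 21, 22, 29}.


A △ B = (A \ B) ∪ (B \ A) = elements in exactly one of A or B
A \ B = {28}
B \ A = {15, 17, 19, 20, 21, 29}
A △ B = {15, 17, 19, 20, 21, 28, 29}

A △ B = {15, 17, 19, 20, 21, 28, 29}


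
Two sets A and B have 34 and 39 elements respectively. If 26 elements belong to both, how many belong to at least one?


|A ∪ B| = |A| + |B| - |A ∩ B|
= 34 + 39 - 26
= 47

|A ∪ B| = 47


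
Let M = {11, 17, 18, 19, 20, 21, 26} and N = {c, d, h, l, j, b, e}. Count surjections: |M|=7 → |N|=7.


n = |M| = 7, k = |N| = 7. Surjections via inclusion-exclusion:
S(n,k) = Σ(-1)^i × C(k,i) × (k-i)^n, i=0 to k
i=0: (-1)^0×C(7,0)×7^7 = 823543
i=1: (-1)^1×C(7,1)×6^7 = -1959552
i=2: (-1)^2×C(7,2)×5^7 = 1640625
i=3: (-1)^3×C(7,3)×4^7 = -573440
i=4: (-1)^4×C(7,4)×3^7 = 76545
i=5: (-1)^5×C(7,5)×2^7 = -2688
i=6: (-1)^6×C(7,6)×1^7 = 7
i=7: (-1)^7×C(7,7)×0^7 = 0
Total = 5040

Number of surjections = 5040


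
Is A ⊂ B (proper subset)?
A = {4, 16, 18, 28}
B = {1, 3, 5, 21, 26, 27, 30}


A ⊂ B requires: A ⊆ B AND A ≠ B.
A ⊆ B? No
A ⊄ B, so A is not a proper subset.

No, A is not a proper subset of B


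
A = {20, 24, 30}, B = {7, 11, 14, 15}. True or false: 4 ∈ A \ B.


A = {20, 24, 30}, B = {7, 11, 14, 15}
A \ B = elements in A but not in B
A \ B = {20, 24, 30}
Checking if 4 ∈ A \ B
4 is not in A \ B → False

4 ∉ A \ B


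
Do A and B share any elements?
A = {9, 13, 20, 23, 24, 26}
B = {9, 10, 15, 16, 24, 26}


Disjoint means A ∩ B = ∅.
A ∩ B = {9, 24, 26}
A ∩ B ≠ ∅, so A and B are NOT disjoint.

Yes — A and B share the element(s) of A ∩ B = {9, 24, 26}, so they are not disjoint


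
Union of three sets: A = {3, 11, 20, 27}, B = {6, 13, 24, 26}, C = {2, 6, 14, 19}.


A ∪ B = {3, 6, 11, 13, 20, 24, 26, 27}
(A ∪ B) ∪ C = {2, 3, 6, 11, 13, 14, 19, 20, 24, 26, 27}

A ∪ B ∪ C = {2, 3, 6, 11, 13, 14, 19, 20, 24, 26, 27}


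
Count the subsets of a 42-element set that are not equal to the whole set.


Total subsets = 2^n = 2^42 = 4398046511104
Proper subsets exclude the set itself: 2^n - 1
= 4398046511104 - 1
= 4398046511103

Number of proper subsets = 4398046511103


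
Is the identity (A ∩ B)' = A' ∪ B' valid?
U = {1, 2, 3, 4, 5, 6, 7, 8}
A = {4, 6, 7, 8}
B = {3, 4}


LHS: A ∩ B = {4}
(A ∩ B)' = U \ (A ∩ B) = {1, 2, 3, 5, 6, 7, 8}
A' = {1, 2, 3, 5}, B' = {1, 2, 5, 6, 7, 8}
Claimed RHS: A' ∪ B' = {1, 2, 3, 5, 6, 7, 8}
Identity is VALID: LHS = RHS = {1, 2, 3, 5, 6, 7, 8} ✓

Identity is valid. (A ∩ B)' = A' ∪ B' = {1, 2, 3, 5, 6, 7, 8}


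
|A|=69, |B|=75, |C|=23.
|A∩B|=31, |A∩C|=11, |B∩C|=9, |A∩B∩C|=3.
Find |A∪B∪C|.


|A∪B∪C| = |A|+|B|+|C| - |A∩B|-|A∩C|-|B∩C| + |A∩B∩C|
= 69+75+23 - 31-11-9 + 3
= 167 - 51 + 3
= 119

|A ∪ B ∪ C| = 119


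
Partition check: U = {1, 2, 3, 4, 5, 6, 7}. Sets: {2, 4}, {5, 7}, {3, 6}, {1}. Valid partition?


A partition requires: (1) non-empty parts, (2) pairwise disjoint, (3) union = U
Parts: {2, 4}, {5, 7}, {3, 6}, {1}
Union of parts: {1, 2, 3, 4, 5, 6, 7}
U = {1, 2, 3, 4, 5, 6, 7}
All non-empty? True
Pairwise disjoint? True
Covers U? True

Yes, valid partition


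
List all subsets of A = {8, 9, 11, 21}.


|A| = 4, so |P(A)| = 2^4 = 16
Enumerate subsets by cardinality (0 to 4):
∅, {8}, {9}, {11}, {21}, {8, 9}, {8, 11}, {8, 21}, {9, 11}, {9, 21}, {11, 21}, {8, 9, 11}, {8, 9, 21}, {8, 11, 21}, {9, 11, 21}, {8, 9, 11, 21}

P(A) has 16 subsets: ∅, {8}, {9}, {11}, {21}, {8, 9}, {8, 11}, {8, 21}, {9, 11}, {9, 21}, {11, 21}, {8, 9, 11}, {8, 9, 21}, {8, 11, 21}, {9, 11, 21}, {8, 9, 11, 21}


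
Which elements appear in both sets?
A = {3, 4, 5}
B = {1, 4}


A ∩ B = elements in both A and B
A = {3, 4, 5}
B = {1, 4}
A ∩ B = {4}

A ∩ B = {4}


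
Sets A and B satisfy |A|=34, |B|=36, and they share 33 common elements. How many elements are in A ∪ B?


|A ∪ B| = |A| + |B| - |A ∩ B|
= 34 + 36 - 33
= 37

|A ∪ B| = 37


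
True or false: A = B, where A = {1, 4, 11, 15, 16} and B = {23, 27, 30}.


Two sets are equal iff they have exactly the same elements.
A = {1, 4, 11, 15, 16}
B = {23, 27, 30}
Differences: {1, 4, 11, 15, 16, 23, 27, 30}
A ≠ B

No, A ≠ B


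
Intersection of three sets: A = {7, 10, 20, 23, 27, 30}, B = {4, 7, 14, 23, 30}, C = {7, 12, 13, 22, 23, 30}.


A ∩ B = {7, 23, 30}
(A ∩ B) ∩ C = {7, 23, 30}

A ∩ B ∩ C = {7, 23, 30}


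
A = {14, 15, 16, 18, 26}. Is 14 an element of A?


A = {14, 15, 16, 18, 26}
Checking if 14 is in A
14 is in A → True

14 ∈ A


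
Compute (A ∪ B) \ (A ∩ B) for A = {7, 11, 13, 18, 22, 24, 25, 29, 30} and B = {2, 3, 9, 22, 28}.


A △ B = (A \ B) ∪ (B \ A) = elements in exactly one of A or B
A \ B = {7, 11, 13, 18, 24, 25, 29, 30}
B \ A = {2, 3, 9, 28}
A △ B = {2, 3, 7, 9, 11, 13, 18, 24, 25, 28, 29, 30}

A △ B = {2, 3, 7, 9, 11, 13, 18, 24, 25, 28, 29, 30}


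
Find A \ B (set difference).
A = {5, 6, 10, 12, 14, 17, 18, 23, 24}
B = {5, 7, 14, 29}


A \ B = elements in A but not in B
A = {5, 6, 10, 12, 14, 17, 18, 23, 24}
B = {5, 7, 14, 29}
Remove from A any elements in B
A \ B = {6, 10, 12, 17, 18, 23, 24}

A \ B = {6, 10, 12, 17, 18, 23, 24}


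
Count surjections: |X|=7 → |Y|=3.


n = |X| = 7, k = |Y| = 3. Surjections via inclusion-exclusion:
S(n,k) = Σ(-1)^i × C(k,i) × (k-i)^n, i=0 to k
i=0: (-1)^0×C(3,0)×3^7 = 2187
i=1: (-1)^1×C(3,1)×2^7 = -384
i=2: (-1)^2×C(3,2)×1^7 = 3
i=3: (-1)^3×C(3,3)×0^7 = 0
Total = 1806

Number of surjections = 1806


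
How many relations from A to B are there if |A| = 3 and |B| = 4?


A relation from A to B is any subset of A × B.
|A × B| = 3 × 4 = 12
# relations = 2^|A × B| = 2^12 = 4096

Number of relations = 4096


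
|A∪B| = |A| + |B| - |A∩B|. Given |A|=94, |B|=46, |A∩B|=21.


|A ∪ B| = |A| + |B| - |A ∩ B|
= 94 + 46 - 21
= 119

|A ∪ B| = 119


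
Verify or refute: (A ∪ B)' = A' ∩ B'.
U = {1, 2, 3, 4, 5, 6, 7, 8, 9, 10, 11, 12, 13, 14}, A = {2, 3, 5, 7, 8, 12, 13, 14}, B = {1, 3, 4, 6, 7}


LHS: A ∪ B = {1, 2, 3, 4, 5, 6, 7, 8, 12, 13, 14}
(A ∪ B)' = U \ (A ∪ B) = {9, 10, 11}
A' = {1, 4, 6, 9, 10, 11}, B' = {2, 5, 8, 9, 10, 11, 12, 13, 14}
Claimed RHS: A' ∩ B' = {9, 10, 11}
Identity is VALID: LHS = RHS = {9, 10, 11} ✓

Identity is valid. (A ∪ B)' = A' ∩ B' = {9, 10, 11}


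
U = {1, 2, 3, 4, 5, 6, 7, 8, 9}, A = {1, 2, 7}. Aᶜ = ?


Aᶜ = U \ A = elements in U but not in A
U = {1, 2, 3, 4, 5, 6, 7, 8, 9}
A = {1, 2, 7}
Aᶜ = {3, 4, 5, 6, 8, 9}

Aᶜ = {3, 4, 5, 6, 8, 9}
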